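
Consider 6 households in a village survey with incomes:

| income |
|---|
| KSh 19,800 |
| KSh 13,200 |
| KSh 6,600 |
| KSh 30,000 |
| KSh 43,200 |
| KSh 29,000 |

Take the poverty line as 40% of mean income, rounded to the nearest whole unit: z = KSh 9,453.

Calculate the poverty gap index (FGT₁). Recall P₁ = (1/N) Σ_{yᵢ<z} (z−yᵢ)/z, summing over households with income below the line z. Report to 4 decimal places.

Poor units: KSh 6,600 (q = 1 of N = 6).
Shortfall ratios: (9453−6600)/9453 = 0.3018.
Sum of shortfalls = 0.301809; P₁ averages over all N: 0.301809 / 6 = 0.0503.

0.0503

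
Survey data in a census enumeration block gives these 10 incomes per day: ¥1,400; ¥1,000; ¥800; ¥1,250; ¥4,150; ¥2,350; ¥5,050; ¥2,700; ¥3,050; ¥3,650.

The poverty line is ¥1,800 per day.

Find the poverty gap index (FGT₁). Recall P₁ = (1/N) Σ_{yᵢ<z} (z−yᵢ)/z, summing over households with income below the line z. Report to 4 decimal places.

0.1528

Incomes under z: ¥800, ¥1,000, ¥1,250, ¥1,400 (q = 4 of N = 10).
Gap ratios (z−y)/z: (1800−800)/1800 = 0.5556; (1800−1000)/1800 = 0.4444; (1800−1250)/1800 = 0.3056; (1800−1400)/1800 = 0.2222.
Σ = 1.527778. Dividing by the full population N = 10 gives P₁ = 0.1528.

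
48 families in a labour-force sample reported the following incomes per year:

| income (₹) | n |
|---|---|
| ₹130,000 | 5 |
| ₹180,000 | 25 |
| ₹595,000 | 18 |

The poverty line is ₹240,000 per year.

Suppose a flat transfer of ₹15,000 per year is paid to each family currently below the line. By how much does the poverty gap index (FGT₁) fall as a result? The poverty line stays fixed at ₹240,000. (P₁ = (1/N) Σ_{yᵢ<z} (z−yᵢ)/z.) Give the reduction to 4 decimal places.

Before: below the line — 5×₹130,000, 25×₹180,000; poverty gap index (FGT₁) = 0.177951.
After the ₹15,000 transfer: below the line — 5×₹145,000, 25×₹195,000; poverty gap index (FGT₁) = 0.138889.
Reduction = 0.177951 − 0.138889 = 0.0391.

0.0391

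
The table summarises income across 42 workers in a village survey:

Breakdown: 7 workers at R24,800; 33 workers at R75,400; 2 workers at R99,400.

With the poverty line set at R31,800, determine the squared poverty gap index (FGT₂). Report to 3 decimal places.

0.008

Below z: 7×R24,800 (q = 7 of N = 42).
Shortfall ratios: (31800−24800)/31800 = 0.2201 (×7).
Squared: 0.0485 (×7).
Sum = 0.339188; P₂ = 0.339188 / 42 = 0.008.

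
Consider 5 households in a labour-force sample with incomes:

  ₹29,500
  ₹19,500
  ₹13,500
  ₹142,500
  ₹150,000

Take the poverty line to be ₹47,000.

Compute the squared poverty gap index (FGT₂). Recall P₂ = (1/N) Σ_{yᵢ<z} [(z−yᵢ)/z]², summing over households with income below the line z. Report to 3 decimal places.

Below the line: ₹13,500, ₹19,500, ₹29,500 (q = 3 of N = 5).
Gap ratios (z−y)/z: (47000−13500)/47000 = 0.7128; (47000−19500)/47000 = 0.5851; (47000−29500)/47000 = 0.3723.
Squared: 0.5080; 0.3423; 0.1386.
Sum = 0.989022; P₂ = 0.989022 / 5 = 0.198.

0.198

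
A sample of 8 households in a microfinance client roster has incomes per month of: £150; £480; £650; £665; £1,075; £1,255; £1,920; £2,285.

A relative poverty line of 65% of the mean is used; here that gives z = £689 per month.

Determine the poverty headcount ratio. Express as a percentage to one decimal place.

50.0%

4 of the 8 households have income below £689.
H = 4/8 = 50.0%.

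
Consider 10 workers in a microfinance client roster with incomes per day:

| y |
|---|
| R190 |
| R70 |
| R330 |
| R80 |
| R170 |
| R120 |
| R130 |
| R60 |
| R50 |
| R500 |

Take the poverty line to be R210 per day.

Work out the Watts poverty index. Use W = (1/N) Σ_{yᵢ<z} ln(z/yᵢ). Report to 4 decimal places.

0.6102

Below z: R50, R60, R70, R80, R120, R130, R170, R190 (q = 8 of N = 10).
Log shortfalls: ln(210/50) = 1.4351; ln(210/60) = 1.2528; ln(210/70) = 1.0986; ln(210/80) = 0.9651; ln(210/120) = 0.5596; ln(210/130) = 0.4796; ln(210/170) = 0.2113; ln(210/190) = 0.1001.
W = 6.102122 / 10 = 0.6102.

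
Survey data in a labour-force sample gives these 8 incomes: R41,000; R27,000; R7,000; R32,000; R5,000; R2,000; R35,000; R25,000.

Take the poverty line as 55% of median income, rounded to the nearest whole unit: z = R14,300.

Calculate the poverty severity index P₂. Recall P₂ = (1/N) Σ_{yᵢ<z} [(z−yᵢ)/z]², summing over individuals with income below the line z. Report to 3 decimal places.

Below the line: R2,000, R5,000, R7,000 (q = 3 of N = 8).
Normalized shortfalls: (14300−2000)/14300 = 0.8601; (14300−5000)/14300 = 0.6503; (14300−7000)/14300 = 0.5105.
Squared: 0.7398; 0.4230; 0.2606.
Sum = 1.423395; P₂ = 1.423395 / 8 = 0.178.

0.178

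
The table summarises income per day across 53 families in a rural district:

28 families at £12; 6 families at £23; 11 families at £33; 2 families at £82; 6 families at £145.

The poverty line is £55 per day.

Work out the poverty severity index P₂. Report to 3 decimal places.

Poor units: 28×£12, 6×£23, 11×£33 (q = 45 of N = 53).
Shortfall ratios: (55−12)/55 = 0.7818 (×28); (55−23)/55 = 0.5818 (×6); (55−33)/55 = 0.4000 (×11).
Squared: 0.6112 (×28); 0.3385 (×6); 0.1600 (×11).
Sum = 20.905785; P₂ = 20.905785 / 53 = 0.394.

0.394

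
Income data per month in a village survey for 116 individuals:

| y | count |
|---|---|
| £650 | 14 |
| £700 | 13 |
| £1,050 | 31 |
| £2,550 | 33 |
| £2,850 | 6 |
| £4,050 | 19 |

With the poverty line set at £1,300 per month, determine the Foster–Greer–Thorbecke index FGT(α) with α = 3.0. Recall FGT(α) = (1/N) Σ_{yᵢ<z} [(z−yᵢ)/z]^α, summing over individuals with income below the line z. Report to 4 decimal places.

0.0280

Poor units: 14×£650, 13×£700, 31×£1,050 (q = 58 of N = 116).
Gap ratios (z−y)/z: (1300−650)/1300 = 0.5000 (×14); (1300−700)/1300 = 0.4615 (×13); (1300−1050)/1300 = 0.1923 (×31).
Raised to α = 3.0: 0.12500 (×14); 0.09832 (×13); 0.00711 (×31).
Sum = 3.248578; FGT(3.0) = 3.248578 / 116 = 0.0280.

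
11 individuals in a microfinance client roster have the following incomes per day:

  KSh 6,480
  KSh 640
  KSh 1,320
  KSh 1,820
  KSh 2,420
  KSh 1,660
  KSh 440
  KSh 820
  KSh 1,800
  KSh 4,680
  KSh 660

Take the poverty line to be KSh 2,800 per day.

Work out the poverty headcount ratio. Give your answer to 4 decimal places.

0.8182

9 of the 11 individuals have income below KSh 2,800.
H = 9/11 = 0.8182.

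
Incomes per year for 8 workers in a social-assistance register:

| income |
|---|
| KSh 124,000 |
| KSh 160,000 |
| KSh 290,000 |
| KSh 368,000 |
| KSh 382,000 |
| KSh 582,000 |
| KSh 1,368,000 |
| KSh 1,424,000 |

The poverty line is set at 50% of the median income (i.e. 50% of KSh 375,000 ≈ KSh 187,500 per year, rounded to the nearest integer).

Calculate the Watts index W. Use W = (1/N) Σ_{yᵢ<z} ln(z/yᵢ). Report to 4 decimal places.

Below the line: KSh 124,000, KSh 160,000 (q = 2 of N = 8).
ln(z/y) terms: ln(187500/124000) = 0.4135; ln(187500/160000) = 0.1586.
W = 0.572102 / 8 = 0.0715.

0.0715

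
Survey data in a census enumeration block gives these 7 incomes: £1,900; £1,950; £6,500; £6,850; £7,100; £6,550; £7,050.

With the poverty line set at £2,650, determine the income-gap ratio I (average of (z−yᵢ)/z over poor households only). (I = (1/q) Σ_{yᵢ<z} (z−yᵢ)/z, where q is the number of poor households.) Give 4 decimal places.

0.2736

Poor units: £1,900, £1,950 (q = 2 of N = 7).
Relative gaps: 0.2830, 0.2642; sum = 0.547170.
I averages over the q = 2 poor units only: 0.547170 / 2 = 0.2736.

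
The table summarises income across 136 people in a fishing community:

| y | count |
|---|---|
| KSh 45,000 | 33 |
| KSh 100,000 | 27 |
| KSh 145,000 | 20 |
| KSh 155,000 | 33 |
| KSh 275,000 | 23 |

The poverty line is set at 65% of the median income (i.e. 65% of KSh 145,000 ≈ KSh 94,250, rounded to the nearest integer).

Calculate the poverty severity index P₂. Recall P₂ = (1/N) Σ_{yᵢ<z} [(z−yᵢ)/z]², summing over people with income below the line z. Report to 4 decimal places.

Incomes under z: 33×KSh 45,000 (q = 33 of N = 136).
Relative gaps: (94250−45000)/94250 = 0.5225 (×33).
Squared: 0.2731 (×33).
Sum = 9.010807; P₂ = 9.010807 / 136 = 0.0663.

0.0663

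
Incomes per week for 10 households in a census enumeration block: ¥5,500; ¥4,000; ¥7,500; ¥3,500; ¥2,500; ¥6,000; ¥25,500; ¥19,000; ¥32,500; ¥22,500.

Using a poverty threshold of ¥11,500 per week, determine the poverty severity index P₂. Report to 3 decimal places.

0.214

Incomes under z: ¥2,500, ¥3,500, ¥4,000, ¥5,500, ¥6,000, ¥7,500 (q = 6 of N = 10).
Normalized shortfalls: (11500−2500)/11500 = 0.7826; (11500−3500)/11500 = 0.6957; (11500−4000)/11500 = 0.6522; (11500−5500)/11500 = 0.5217; (11500−6000)/11500 = 0.4783; (11500−7500)/11500 = 0.3478.
Squared: 0.6125; 0.4839; 0.4253; 0.2722; 0.2287; 0.1210.
Sum = 2.143667; P₂ = 2.143667 / 10 = 0.214.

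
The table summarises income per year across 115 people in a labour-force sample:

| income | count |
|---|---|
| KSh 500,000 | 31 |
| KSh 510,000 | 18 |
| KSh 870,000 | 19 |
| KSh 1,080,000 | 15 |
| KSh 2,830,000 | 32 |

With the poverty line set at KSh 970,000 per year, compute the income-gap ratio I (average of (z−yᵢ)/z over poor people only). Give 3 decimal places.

0.375

Poor units: 31×KSh 500,000, 18×KSh 510,000, 19×KSh 870,000 (q = 68 of N = 115).
Shortfall ratios (z−y)/z: 0.4845 (×31), 0.4742 (×18), 0.1031 (×19); sum = 25.515464.
I averages over the q = 68 poor units only: 25.515464 / 68 = 0.375.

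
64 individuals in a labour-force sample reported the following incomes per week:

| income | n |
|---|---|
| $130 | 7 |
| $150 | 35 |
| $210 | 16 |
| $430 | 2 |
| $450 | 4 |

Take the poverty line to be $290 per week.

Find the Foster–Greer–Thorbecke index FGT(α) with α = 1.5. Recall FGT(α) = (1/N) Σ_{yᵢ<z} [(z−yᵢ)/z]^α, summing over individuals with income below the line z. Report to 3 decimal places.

Poor units: 7×$130, 35×$150, 16×$210 (q = 58 of N = 64).
Normalized shortfalls: (290−130)/290 = 0.5517 (×7); (290−150)/290 = 0.4828 (×35); (290−210)/290 = 0.2759 (×16).
Raised to α = 1.5: 0.40981 (×7); 0.33542 (×35); 0.14489 (×16).
Sum = 16.926775; FGT(1.5) = 16.926775 / 64 = 0.264.

0.264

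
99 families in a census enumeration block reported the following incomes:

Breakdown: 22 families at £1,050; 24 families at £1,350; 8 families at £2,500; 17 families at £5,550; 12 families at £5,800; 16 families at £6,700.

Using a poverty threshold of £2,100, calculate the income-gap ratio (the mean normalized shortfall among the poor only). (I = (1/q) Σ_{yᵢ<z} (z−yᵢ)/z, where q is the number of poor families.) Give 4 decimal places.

0.4255

Below z: 22×£1,050, 24×£1,350 (q = 46 of N = 99).
Shortfall ratios (z−y)/z: 0.5000 (×22), 0.3571 (×24); sum = 19.571429.
I averages over the q = 46 poor units only: 19.571429 / 46 = 0.4255.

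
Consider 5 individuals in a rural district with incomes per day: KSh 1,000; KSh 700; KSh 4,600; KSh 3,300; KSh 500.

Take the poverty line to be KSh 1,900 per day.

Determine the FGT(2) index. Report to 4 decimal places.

0.2332

Below the line: KSh 500, KSh 700, KSh 1,000 (q = 3 of N = 5).
Gap ratios (z−y)/z: (1900−500)/1900 = 0.7368; (1900−700)/1900 = 0.6316; (1900−1000)/1900 = 0.4737.
Squared: 0.5429; 0.3989; 0.2244.
Sum = 1.166205; P₂ = 1.166205 / 5 = 0.2332.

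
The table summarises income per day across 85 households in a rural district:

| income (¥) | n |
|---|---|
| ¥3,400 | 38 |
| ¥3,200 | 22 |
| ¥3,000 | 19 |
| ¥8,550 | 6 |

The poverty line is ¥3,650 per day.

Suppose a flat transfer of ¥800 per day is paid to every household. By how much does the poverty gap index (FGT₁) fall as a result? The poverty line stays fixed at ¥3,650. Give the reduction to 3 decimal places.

0.102

Before: below the line — 19×¥3,000, 22×¥3,200, 38×¥3,400; poverty gap index (FGT₁) = 0.10234.
After the ¥800 transfer: below the line — none; poverty gap index (FGT₁) = 0.00000.
Reduction = 0.10234 − 0.00000 = 0.102.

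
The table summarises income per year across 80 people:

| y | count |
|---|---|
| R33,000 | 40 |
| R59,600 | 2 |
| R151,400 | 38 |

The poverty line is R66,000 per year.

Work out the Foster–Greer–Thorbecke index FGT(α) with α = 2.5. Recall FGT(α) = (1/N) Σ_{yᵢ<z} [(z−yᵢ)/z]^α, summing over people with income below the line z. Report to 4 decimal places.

0.0885

Below the line: 40×R33,000, 2×R59,600 (q = 42 of N = 80).
Gap ratios (z−y)/z: (66000−33000)/66000 = 0.5000 (×40); (66000−59600)/66000 = 0.0970 (×2).
Raised to α = 2.5: 0.17678 (×40); 0.00293 (×2).
Sum = 7.076924; FGT(2.5) = 7.076924 / 80 = 0.0885.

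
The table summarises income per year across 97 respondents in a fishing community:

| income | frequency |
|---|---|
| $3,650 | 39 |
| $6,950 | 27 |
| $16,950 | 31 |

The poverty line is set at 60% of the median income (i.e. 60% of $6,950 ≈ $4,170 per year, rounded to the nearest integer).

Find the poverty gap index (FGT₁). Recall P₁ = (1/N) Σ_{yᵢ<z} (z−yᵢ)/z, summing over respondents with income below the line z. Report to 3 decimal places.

0.050

Below the line: 39×$3,650 (q = 39 of N = 97).
Shortfall ratios: (4170−3650)/4170 = 0.1247 (×39).
Sum of shortfalls = 4.863309; P₁ averages over all N: 4.863309 / 97 = 0.050.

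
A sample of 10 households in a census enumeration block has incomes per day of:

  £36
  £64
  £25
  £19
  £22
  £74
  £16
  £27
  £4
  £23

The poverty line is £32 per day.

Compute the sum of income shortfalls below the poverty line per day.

£88

Below the line: £4, £16, £19, £22, £23, £25, £27 (q = 7 of N = 10).
Individual gaps: 32−4 = 28; 32−16 = 16; 32−19 = 13; 32−22 = 10; 32−23 = 9; 32−25 = 7; 32−27 = 5.
Aggregate gap = £88.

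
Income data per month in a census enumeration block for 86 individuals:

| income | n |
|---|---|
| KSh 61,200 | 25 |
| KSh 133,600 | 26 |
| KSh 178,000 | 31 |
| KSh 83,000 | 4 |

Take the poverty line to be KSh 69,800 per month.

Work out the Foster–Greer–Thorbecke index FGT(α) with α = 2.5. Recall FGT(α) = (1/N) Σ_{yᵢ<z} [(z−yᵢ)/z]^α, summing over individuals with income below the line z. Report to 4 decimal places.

Incomes under z: 25×KSh 61,200 (q = 25 of N = 86).
Normalized shortfalls: (69800−61200)/69800 = 0.1232 (×25).
Raised to α = 2.5: 0.00533 (×25).
Sum = 0.133213; FGT(2.5) = 0.133213 / 86 = 0.0015.

0.0015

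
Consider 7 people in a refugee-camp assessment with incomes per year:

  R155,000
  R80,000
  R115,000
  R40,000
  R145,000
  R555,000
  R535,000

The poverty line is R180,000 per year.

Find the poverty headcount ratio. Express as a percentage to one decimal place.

71.4%

5 of the 7 people have income below R180,000.
H = 5/7 = 71.4%.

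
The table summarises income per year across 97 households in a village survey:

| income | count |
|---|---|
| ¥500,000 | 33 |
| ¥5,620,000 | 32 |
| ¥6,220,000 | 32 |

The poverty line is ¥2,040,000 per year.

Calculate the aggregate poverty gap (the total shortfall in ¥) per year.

Below z: 33×¥500,000 (q = 33 of N = 97).
Individual gaps: 33×(2040000−500000) = 50820000.
Aggregate gap = ¥50,820,000.

¥50,820,000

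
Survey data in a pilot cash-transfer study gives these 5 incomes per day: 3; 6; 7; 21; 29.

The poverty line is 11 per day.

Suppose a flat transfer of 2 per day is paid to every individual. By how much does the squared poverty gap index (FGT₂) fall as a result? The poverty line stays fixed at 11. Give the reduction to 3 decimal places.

0.093

Before: below the line — 3, 6, 7; squared poverty gap index (FGT₂) = 0.17355.
After the 2 transfer: below the line — 5, 8, 9; squared poverty gap index (FGT₂) = 0.08099.
Reduction = 0.17355 − 0.08099 = 0.093.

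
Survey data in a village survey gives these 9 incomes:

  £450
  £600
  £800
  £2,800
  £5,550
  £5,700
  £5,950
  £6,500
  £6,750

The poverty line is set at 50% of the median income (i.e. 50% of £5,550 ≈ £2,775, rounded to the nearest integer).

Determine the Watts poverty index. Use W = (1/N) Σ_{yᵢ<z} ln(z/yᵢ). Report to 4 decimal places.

0.5105

Below the line: £450, £600, £800 (q = 3 of N = 9).
Log gaps: ln(2775/450) = 1.8192; ln(2775/600) = 1.5315; ln(2775/800) = 1.2438.
W = 4.594429 / 9 = 0.5105.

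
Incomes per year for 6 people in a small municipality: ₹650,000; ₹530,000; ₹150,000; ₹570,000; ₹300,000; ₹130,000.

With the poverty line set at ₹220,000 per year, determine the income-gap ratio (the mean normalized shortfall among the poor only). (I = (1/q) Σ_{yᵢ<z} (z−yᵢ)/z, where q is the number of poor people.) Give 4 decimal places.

0.3636

Below the line: ₹130,000, ₹150,000 (q = 2 of N = 6).
Relative gaps: 0.4091, 0.3182; sum = 0.727273.
I averages over the q = 2 poor units only: 0.727273 / 2 = 0.3636.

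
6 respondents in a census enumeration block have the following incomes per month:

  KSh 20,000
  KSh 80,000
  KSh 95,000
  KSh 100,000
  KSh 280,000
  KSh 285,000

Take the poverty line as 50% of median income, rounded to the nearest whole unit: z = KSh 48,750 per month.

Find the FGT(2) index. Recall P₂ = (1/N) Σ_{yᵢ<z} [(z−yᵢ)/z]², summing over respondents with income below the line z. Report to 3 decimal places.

0.058

Poor units: KSh 20,000 (q = 1 of N = 6).
Normalized shortfalls: (48750−20000)/48750 = 0.5897.
Squared: 0.3478.
Sum = 0.347798; P₂ = 0.347798 / 6 = 0.058.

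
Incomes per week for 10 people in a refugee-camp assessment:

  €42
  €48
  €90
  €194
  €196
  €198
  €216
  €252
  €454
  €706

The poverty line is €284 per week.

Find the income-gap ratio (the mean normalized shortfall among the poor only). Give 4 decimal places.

Below the line: €42, €48, €90, €194, €196, €198, €216, €252 (q = 8 of N = 10).
Shortfall ratios (z−y)/z: 0.8521, 0.8310, 0.6831, 0.3169, 0.3099, 0.3028, 0.2394, 0.1127; sum = 3.647887.
The income-gap ratio divides by q (the poor only): 3.647887 / 8 = 0.4560.

0.4560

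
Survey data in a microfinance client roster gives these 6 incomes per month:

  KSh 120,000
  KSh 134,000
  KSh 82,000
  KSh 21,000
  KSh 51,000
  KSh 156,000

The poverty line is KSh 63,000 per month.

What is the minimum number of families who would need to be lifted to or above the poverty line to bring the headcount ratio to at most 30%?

2 of the 6 families are poor, so H = 2/6 = 0.333.
A headcount ratio of at most 30% allows at most ⌊0.30 × 6⌋ = 1 poor families.
So at least 2 − 1 = 1 must be lifted.

1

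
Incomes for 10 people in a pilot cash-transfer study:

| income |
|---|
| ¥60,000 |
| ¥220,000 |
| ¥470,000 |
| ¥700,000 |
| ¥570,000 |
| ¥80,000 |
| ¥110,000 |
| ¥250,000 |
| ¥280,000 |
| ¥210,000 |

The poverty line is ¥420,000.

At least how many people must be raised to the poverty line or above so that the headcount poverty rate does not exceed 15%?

6

7 of the 10 people are poor, so H = 7/10 = 0.700.
A headcount ratio of at most 15% allows at most ⌊0.15 × 10⌋ = 1 poor people.
So at least 7 − 1 = 6 must be lifted.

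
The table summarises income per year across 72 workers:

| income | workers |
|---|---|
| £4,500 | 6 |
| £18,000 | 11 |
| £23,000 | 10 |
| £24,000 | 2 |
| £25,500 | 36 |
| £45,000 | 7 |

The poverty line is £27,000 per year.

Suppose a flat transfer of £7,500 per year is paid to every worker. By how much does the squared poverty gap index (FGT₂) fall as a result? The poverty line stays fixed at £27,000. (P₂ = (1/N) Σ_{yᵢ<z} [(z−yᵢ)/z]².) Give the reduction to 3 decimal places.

Before: below the line — 6×£4,500, 11×£18,000, 10×£23,000, 2×£24,000, 36×£25,500; squared poverty gap index (FGT₂) = 0.07978.
After the £7,500 transfer: below the line — 6×£12,000, 11×£25,500; squared poverty gap index (FGT₂) = 0.02619.
Reduction = 0.07978 − 0.02619 = 0.054.

0.054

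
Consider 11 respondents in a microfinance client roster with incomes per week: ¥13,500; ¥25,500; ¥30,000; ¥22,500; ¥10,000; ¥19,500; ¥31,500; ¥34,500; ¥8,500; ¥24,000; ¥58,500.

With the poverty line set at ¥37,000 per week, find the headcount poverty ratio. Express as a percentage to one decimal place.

10 of the 11 respondents have income below ¥37,000.
H = 10/11 = 90.9%.

90.9%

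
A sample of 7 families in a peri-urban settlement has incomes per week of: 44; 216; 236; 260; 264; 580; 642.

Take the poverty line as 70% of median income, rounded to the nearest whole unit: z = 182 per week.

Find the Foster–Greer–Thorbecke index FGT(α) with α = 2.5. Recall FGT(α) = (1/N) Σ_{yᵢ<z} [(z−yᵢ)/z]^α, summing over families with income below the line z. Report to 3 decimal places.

0.072

Below z: 44 (q = 1 of N = 7).
Normalized shortfalls: (182−44)/182 = 0.7582.
Raised to α = 2.5: 0.50063.
Sum = 0.500633; FGT(2.5) = 0.500633 / 7 = 0.072.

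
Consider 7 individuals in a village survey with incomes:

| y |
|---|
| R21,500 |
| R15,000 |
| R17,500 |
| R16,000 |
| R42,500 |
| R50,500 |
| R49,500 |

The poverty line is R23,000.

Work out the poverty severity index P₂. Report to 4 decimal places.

0.0393

Below the line: R15,000, R16,000, R17,500, R21,500 (q = 4 of N = 7).
Relative gaps: (23000−15000)/23000 = 0.3478; (23000−16000)/23000 = 0.3043; (23000−17500)/23000 = 0.2391; (23000−21500)/23000 = 0.0652.
Squared: 0.1210; 0.0926; 0.0572; 0.0043.
Sum = 0.275047; P₂ = 0.275047 / 7 = 0.0393.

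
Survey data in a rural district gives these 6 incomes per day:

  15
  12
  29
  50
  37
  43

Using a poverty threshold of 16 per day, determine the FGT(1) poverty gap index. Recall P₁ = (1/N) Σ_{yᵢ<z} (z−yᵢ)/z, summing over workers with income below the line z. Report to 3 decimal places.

Below the line: 12, 15 (q = 2 of N = 6).
Relative gaps: (16−12)/16 = 0.2500; (16−15)/16 = 0.0625.
Sum of shortfalls = 0.312500; P₁ averages over all N: 0.312500 / 6 = 0.052.

0.052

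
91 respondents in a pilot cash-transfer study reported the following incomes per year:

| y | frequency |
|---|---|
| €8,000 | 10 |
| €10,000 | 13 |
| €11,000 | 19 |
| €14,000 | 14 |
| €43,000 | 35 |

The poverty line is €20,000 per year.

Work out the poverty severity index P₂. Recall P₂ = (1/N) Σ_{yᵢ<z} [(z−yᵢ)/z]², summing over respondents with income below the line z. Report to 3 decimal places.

Poor units: 10×€8,000, 13×€10,000, 19×€11,000, 14×€14,000 (q = 56 of N = 91).
Relative gaps: (20000−8000)/20000 = 0.6000 (×10); (20000−10000)/20000 = 0.5000 (×13); (20000−11000)/20000 = 0.4500 (×19); (20000−14000)/20000 = 0.3000 (×14).
Squared: 0.3600 (×10); 0.2500 (×13); 0.2025 (×19); 0.0900 (×14).
Sum = 11.957500; P₂ = 11.957500 / 91 = 0.131.

0.131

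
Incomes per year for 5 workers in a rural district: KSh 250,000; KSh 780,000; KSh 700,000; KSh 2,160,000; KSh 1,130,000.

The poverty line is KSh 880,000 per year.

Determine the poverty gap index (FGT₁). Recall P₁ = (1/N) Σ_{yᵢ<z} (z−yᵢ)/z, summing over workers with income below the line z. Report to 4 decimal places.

0.2068

Below z: KSh 250,000, KSh 700,000, KSh 780,000 (q = 3 of N = 5).
Gap ratios (z−y)/z: (880000−250000)/880000 = 0.7159; (880000−700000)/880000 = 0.2045; (880000−780000)/880000 = 0.1136.
Σ = 1.034091. Dividing by the full population N = 5 gives P₁ = 0.2068.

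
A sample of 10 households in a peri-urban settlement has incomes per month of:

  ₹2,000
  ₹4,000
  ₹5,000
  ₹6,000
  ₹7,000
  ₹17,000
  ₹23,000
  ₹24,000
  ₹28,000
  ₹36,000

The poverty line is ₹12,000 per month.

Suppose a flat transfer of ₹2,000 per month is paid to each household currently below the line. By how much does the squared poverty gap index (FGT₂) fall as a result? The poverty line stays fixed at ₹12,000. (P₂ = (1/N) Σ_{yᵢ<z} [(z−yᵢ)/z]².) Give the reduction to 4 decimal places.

Before: below the line — ₹2,000, ₹4,000, ₹5,000, ₹6,000, ₹7,000; squared poverty gap index (FGT₂) = 0.190278.
After the ₹2,000 transfer: below the line — ₹4,000, ₹6,000, ₹7,000, ₹8,000, ₹9,000; squared poverty gap index (FGT₂) = 0.104167.
Reduction = 0.190278 − 0.104167 = 0.0861.

0.0861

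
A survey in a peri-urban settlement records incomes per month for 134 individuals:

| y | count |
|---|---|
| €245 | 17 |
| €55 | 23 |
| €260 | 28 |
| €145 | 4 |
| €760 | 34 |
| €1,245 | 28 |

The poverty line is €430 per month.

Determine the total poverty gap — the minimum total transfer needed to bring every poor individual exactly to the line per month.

Poor units: 23×€55, 4×€145, 17×€245, 28×€260 (q = 72 of N = 134).
Individual gaps: 23×(430−55) = 8625; 4×(430−145) = 1140; 17×(430−245) = 3145; 28×(430−260) = 4760.
Aggregate gap = €17,670.

€17,670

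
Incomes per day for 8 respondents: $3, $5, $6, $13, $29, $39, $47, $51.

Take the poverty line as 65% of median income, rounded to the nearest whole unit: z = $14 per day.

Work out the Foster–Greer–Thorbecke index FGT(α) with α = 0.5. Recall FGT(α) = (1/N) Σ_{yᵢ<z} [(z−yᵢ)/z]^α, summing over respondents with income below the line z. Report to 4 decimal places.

Incomes under z: $3, $5, $6, $13 (q = 4 of N = 8).
Relative gaps: (14−3)/14 = 0.7857; (14−5)/14 = 0.6429; (14−6)/14 = 0.5714; (14−13)/14 = 0.0714.
Raised to α = 0.5: 0.88641; 0.80178; 0.75593; 0.26726.
Sum = 2.711379; FGT(0.5) = 2.711379 / 8 = 0.3389.

0.3389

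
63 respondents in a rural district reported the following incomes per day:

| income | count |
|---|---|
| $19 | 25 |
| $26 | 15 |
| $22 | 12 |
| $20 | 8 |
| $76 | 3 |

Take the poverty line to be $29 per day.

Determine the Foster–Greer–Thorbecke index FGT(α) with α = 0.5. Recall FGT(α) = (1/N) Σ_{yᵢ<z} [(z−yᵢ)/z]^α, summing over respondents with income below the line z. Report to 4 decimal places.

Incomes under z: 25×$19, 8×$20, 12×$22, 15×$26 (q = 60 of N = 63).
Gap ratios (z−y)/z: (29−19)/29 = 0.3448 (×25); (29−20)/29 = 0.3103 (×8); (29−22)/29 = 0.2414 (×12); (29−26)/29 = 0.1034 (×15).
Raised to α = 0.5: 0.58722 (×25); 0.55709 (×8); 0.49130 (×12); 0.32163 (×15).
Sum = 29.857344; FGT(0.5) = 29.857344 / 63 = 0.4739.

0.4739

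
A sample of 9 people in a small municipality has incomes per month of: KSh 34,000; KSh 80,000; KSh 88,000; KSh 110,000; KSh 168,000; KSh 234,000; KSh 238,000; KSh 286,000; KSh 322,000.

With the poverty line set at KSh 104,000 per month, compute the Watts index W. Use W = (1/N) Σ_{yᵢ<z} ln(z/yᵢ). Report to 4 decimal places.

Poor units: KSh 34,000, KSh 80,000, KSh 88,000 (q = 3 of N = 9).
ln(z/y) terms: ln(104000/34000) = 1.1180; ln(104000/80000) = 0.2624; ln(104000/88000) = 0.1671.
W = 1.547449 / 9 = 0.1719.

0.1719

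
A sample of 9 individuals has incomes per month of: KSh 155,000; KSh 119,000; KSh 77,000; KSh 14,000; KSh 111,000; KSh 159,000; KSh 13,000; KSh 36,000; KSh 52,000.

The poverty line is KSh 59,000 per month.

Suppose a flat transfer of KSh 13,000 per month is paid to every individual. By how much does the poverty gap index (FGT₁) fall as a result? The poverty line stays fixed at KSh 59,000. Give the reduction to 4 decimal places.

0.0866

Before: below the line — KSh 13,000, KSh 14,000, KSh 36,000, KSh 52,000; poverty gap index (FGT₁) = 0.227872.
After the KSh 13,000 transfer: below the line — KSh 26,000, KSh 27,000, KSh 49,000; poverty gap index (FGT₁) = 0.141243.
Reduction = 0.227872 − 0.141243 = 0.0866.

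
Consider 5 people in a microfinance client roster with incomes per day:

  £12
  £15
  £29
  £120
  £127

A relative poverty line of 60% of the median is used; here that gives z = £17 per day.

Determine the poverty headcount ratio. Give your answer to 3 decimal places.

0.400

2 of the 5 people have income below £17.
H = 2/5 = 0.400.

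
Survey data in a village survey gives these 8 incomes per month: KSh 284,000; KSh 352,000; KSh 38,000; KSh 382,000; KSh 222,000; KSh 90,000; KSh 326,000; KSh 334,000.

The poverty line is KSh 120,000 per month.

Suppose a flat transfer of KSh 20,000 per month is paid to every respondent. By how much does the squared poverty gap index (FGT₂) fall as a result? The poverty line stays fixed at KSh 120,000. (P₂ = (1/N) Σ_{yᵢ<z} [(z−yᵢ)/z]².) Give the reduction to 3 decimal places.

Before: below the line — KSh 38,000, KSh 90,000; squared poverty gap index (FGT₂) = 0.06618.
After the KSh 20,000 transfer: below the line — KSh 58,000, KSh 110,000; squared poverty gap index (FGT₂) = 0.03424.
Reduction = 0.06618 − 0.03424 = 0.032.

0.032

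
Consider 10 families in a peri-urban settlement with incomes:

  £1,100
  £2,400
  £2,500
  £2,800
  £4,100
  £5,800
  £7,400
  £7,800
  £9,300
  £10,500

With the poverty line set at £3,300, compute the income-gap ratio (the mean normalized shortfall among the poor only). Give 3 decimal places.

0.333

Poor units: £1,100, £2,400, £2,500, £2,800 (q = 4 of N = 10).
Shortfall ratios (z−y)/z: 0.6667, 0.2727, 0.2424, 0.1515; sum = 1.333333.
I averages over the q = 4 poor units only: 1.333333 / 4 = 0.333.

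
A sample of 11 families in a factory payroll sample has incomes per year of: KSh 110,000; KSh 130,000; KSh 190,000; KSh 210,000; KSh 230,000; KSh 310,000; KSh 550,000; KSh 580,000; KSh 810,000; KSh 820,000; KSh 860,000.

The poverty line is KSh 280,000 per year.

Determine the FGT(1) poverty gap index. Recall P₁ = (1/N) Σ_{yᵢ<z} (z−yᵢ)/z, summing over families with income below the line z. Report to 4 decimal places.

Below z: KSh 110,000, KSh 130,000, KSh 190,000, KSh 210,000, KSh 230,000 (q = 5 of N = 11).
Normalized shortfalls: (280000−110000)/280000 = 0.6071; (280000−130000)/280000 = 0.5357; (280000−190000)/280000 = 0.3214; (280000−210000)/280000 = 0.2500; (280000−230000)/280000 = 0.1786.
Sum of shortfalls = 1.892857; P₁ averages over all N: 1.892857 / 11 = 0.1721.

0.1721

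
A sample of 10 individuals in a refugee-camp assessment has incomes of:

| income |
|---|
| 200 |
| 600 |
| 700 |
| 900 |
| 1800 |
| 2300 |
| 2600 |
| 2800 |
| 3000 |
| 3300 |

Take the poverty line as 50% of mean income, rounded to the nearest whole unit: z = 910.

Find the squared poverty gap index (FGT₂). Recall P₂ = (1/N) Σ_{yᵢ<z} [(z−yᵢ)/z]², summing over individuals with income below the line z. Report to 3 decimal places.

0.078

Below z: 200, 600, 700, 900 (q = 4 of N = 10).
Normalized shortfalls: (910−200)/910 = 0.7802; (910−600)/910 = 0.3407; (910−700)/910 = 0.2308; (910−900)/910 = 0.0110.
Squared: 0.6087; 0.1160; 0.0533; 0.0001.
Sum = 0.778167; P₂ = 0.778167 / 10 = 0.078.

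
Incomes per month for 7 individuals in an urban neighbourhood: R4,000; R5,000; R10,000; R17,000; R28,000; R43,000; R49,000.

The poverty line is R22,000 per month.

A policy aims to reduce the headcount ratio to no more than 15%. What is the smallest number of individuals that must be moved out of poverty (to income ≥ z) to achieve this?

3

4 of the 7 individuals are poor, so H = 4/7 = 0.571.
A headcount ratio of at most 15% allows at most ⌊0.15 × 7⌋ = 1 poor individuals.
So at least 4 − 1 = 3 must be lifted.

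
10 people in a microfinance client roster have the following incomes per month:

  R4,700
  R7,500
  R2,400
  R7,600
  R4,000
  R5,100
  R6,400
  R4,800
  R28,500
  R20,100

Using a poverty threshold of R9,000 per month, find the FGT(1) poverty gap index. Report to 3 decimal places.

0.328

Poor units: R2,400, R4,000, R4,700, R4,800, R5,100, R6,400, R7,500, R7,600 (q = 8 of N = 10).
Shortfall ratios: (9000−2400)/9000 = 0.7333; (9000−4000)/9000 = 0.5556; (9000−4700)/9000 = 0.4778; (9000−4800)/9000 = 0.4667; (9000−5100)/9000 = 0.4333; (9000−6400)/9000 = 0.2889; (9000−7500)/9000 = 0.1667; (9000−7600)/9000 = 0.1556.
Σ = 3.277778. Dividing by the full population N = 10 gives P₁ = 0.328.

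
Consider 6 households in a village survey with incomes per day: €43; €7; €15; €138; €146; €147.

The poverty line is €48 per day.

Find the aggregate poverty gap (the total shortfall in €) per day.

Incomes under z: €7, €15, €43 (q = 3 of N = 6).
Individual gaps: 48−7 = 41; 48−15 = 33; 48−43 = 5.
Aggregate gap = €79.

€79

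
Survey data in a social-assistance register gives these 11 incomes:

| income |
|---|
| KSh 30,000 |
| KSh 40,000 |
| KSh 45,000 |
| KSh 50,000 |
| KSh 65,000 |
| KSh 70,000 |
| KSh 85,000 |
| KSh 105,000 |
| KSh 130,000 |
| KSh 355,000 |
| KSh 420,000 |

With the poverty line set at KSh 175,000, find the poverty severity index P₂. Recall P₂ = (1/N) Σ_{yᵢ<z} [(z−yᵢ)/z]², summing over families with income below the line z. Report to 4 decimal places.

Below the line: KSh 30,000, KSh 40,000, KSh 45,000, KSh 50,000, KSh 65,000, KSh 70,000, KSh 85,000, KSh 105,000, KSh 130,000 (q = 9 of N = 11).
Gap ratios (z−y)/z: (175000−30000)/175000 = 0.8286; (175000−40000)/175000 = 0.7714; (175000−45000)/175000 = 0.7429; (175000−50000)/175000 = 0.7143; (175000−65000)/175000 = 0.6286; (175000−70000)/175000 = 0.6000; (175000−85000)/175000 = 0.5143; (175000−105000)/175000 = 0.4000; (175000−130000)/175000 = 0.2571.
Squared: 0.6865; 0.5951; 0.5518; 0.5102; 0.3951; 0.3600; 0.2645; 0.1600; 0.0661.
Sum = 3.589388; P₂ = 3.589388 / 11 = 0.3263.

0.3263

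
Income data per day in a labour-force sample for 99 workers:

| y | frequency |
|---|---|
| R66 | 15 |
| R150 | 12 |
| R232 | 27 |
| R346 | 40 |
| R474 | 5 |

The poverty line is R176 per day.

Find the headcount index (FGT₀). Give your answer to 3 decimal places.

27 of the 99 workers have income below R176.
H = 27/99 = 0.273.

0.273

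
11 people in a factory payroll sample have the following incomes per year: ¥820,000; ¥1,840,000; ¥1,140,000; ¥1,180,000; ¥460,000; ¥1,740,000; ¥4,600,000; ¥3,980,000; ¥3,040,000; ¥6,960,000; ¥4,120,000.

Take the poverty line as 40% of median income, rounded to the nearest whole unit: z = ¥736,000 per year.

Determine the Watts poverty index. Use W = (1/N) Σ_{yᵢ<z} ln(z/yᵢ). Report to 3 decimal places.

0.043

Below the line: ¥460,000 (q = 1 of N = 11).
ln(z/y) terms: ln(736000/460000) = 0.4700.
W = 0.470004 / 11 = 0.043.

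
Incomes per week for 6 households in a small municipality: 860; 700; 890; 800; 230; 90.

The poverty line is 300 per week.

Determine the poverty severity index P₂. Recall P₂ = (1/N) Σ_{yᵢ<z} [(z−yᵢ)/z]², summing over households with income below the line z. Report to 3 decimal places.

0.091

Below the line: 90, 230 (q = 2 of N = 6).
Normalized shortfalls: (300−90)/300 = 0.7000; (300−230)/300 = 0.2333.
Squared: 0.4900; 0.0544.
Sum = 0.544444; P₂ = 0.544444 / 6 = 0.091.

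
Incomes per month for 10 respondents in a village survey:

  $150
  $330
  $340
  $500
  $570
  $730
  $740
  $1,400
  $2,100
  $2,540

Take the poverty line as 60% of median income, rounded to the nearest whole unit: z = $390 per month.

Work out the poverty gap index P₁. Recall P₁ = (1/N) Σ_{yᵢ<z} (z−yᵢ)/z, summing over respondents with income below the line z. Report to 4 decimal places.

Below the line: $150, $330, $340 (q = 3 of N = 10).
Relative gaps: (390−150)/390 = 0.6154; (390−330)/390 = 0.1538; (390−340)/390 = 0.1282.
Sum of shortfalls = 0.897436; P₁ averages over all N: 0.897436 / 10 = 0.0897.

0.0897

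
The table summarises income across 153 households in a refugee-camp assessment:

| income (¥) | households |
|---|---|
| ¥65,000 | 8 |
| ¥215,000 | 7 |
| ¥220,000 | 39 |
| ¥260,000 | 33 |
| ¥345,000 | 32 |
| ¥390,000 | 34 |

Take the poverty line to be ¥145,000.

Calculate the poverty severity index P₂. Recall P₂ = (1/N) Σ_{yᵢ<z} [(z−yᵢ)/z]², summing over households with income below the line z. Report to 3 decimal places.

Incomes under z: 8×¥65,000 (q = 8 of N = 153).
Shortfall ratios: (145000−65000)/145000 = 0.5517 (×8).
Squared: 0.3044 (×8).
Sum = 2.435196; P₂ = 2.435196 / 153 = 0.016.

0.016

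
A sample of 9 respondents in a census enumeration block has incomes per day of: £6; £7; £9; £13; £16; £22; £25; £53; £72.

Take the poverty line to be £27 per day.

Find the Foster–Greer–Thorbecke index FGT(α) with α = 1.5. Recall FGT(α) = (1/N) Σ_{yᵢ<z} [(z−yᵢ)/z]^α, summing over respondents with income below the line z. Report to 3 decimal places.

Incomes under z: £6, £7, £9, £13, £16, £22, £25 (q = 7 of N = 9).
Shortfall ratios: (27−6)/27 = 0.7778; (27−7)/27 = 0.7407; (27−9)/27 = 0.6667; (27−13)/27 = 0.5185; (27−16)/27 = 0.4074; (27−22)/27 = 0.1852; (27−25)/27 = 0.0741.
Raised to α = 1.5: 0.68594; 0.63753; 0.54433; 0.37338; 0.26004; 0.07969; 0.02016.
Sum = 2.601064; FGT(1.5) = 2.601064 / 9 = 0.289.

0.289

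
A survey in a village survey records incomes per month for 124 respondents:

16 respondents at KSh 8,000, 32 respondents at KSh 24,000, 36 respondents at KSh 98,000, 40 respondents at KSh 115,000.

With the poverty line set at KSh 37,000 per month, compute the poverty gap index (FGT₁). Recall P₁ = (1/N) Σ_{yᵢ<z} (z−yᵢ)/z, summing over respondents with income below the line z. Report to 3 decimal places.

0.192

Incomes under z: 16×KSh 8,000, 32×KSh 24,000 (q = 48 of N = 124).
Relative gaps: (37000−8000)/37000 = 0.7838 (×16); (37000−24000)/37000 = 0.3514 (×32).
Σ = 23.783784. Dividing by the full population N = 124 gives P₁ = 0.192.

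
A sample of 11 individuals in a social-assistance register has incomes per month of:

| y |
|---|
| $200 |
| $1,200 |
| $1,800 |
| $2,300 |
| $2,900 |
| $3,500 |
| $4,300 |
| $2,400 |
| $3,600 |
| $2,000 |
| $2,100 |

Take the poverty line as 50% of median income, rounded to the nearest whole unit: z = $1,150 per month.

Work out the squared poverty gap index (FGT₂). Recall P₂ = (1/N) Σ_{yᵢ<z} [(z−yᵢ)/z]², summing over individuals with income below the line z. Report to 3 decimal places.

0.062

Incomes under z: $200 (q = 1 of N = 11).
Gap ratios (z−y)/z: (1150−200)/1150 = 0.8261.
Squared: 0.6824.
Sum = 0.682420; P₂ = 0.682420 / 11 = 0.062.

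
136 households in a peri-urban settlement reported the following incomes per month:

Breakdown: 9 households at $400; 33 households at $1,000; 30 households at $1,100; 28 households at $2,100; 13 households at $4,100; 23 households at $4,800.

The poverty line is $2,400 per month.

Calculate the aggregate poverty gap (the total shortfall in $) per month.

Incomes under z: 9×$400, 33×$1,000, 30×$1,100, 28×$2,100 (q = 100 of N = 136).
Individual gaps: 9×(2400−400) = 18000; 33×(2400−1000) = 46200; 30×(2400−1100) = 39000; 28×(2400−2100) = 8400.
Aggregate gap = $111,600.

$111,600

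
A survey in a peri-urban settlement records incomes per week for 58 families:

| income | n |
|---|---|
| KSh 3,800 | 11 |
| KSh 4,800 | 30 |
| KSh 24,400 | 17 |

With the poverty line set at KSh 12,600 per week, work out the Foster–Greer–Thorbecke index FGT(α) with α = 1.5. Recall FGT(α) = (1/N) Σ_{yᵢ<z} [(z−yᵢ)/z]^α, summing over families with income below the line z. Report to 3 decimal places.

0.363

Incomes under z: 11×KSh 3,800, 30×KSh 4,800 (q = 41 of N = 58).
Shortfall ratios: (12600−3800)/12600 = 0.6984 (×11); (12600−4800)/12600 = 0.6190 (×30).
Raised to α = 1.5: 0.58367 (×11); 0.48706 (×30).
Sum = 21.032304; FGT(1.5) = 21.032304 / 58 = 0.363.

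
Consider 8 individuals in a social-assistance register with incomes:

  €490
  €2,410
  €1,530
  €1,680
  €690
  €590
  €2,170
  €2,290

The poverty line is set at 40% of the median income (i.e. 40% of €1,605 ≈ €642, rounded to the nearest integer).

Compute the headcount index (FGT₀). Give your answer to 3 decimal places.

2 of the 8 individuals have income below €642.
H = 2/8 = 0.250.

0.250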